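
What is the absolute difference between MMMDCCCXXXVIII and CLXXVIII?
Convert MMMDCCCXXXVIII (Roman numeral) → 1000 + 1000 + 1000 + 500 + 100 + 100 + 100 + 10 + 10 + 10 + 5 + 1 + 1 + 1 = 3838 (decimal)
Convert CLXXVIII (Roman numeral) → 100 + 50 + 10 + 10 + 5 + 1 + 1 + 1 = 178 (decimal)
Compute |3838 - 178| = 3660
3660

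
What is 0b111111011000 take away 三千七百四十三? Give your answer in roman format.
Convert 0b111111011000 (binary) → 2048 + 1024 + 512 + 256 + 128 + 64 + 16 + 8 = 4056 (decimal)
Convert 三千七百四十三 (Chinese numeral) → 3×1000 + 7×100 + 4×10 + 3 = 3743 (decimal)
Compute 4056 - 3743 = 313
Convert 313 (decimal) → 313 = 100 + 100 + 100 + 10 + 1 + 1 + 1 → CCCXIII (Roman numeral)
CCCXIII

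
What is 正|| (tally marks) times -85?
Convert 正|| (tally marks) → 5 + 2 = 7 (decimal)
Compute 7 × -85 = -595
-595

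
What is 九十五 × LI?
Convert 九十五 (Chinese numeral) → 9×10 + 5 = 95 (decimal)
Convert LI (Roman numeral) → 50 + 1 = 51 (decimal)
Compute 95 × 51 = 4845
4845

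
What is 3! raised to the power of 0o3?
Convert 3! (factorial) → 6 (decimal)
Convert 0o3 (octal) → 3 (decimal)
Compute 6 ^ 3 = 216
216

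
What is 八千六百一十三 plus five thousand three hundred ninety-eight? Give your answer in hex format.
Convert 八千六百一十三 (Chinese numeral) → 8×1000 + 6×100 + 1×10 + 3 = 8613 (decimal)
Convert five thousand three hundred ninety-eight (English words) → 5×1000 + 3×100 + 98 = 5398 (decimal)
Compute 8613 + 5398 = 14011
Convert 14011 (decimal) → 14011 = 3×4096 + 6×256 + 11×16 + 11 → 0x36BB (hexadecimal)
0x36BB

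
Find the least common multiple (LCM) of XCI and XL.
Convert XCI (Roman numeral) → 90 + 1 = 91 (decimal)
Convert XL (Roman numeral) → 40 (decimal)
Compute lcm(91, 40) = 3640
3640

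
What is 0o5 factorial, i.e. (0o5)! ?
Convert 0o5 (octal) → 5 (decimal)
Compute 5! = 120
120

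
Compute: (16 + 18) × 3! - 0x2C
Convert 3! (factorial) → 6 (decimal)
Convert 0x2C (hexadecimal) → 2×16 + 12 = 44 (decimal)
Expression in decimal: (16 + 18) × 6 - 44
Parentheses first: 16 + 18 = 34
Multiply: 34 × 6 = 204
Subtract: 204 - 44 = 160
160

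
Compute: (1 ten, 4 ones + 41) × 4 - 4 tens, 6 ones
Convert 1 ten, 4 ones (place-value notation) → 1×10 + 4 = 14 (decimal)
Convert 4 tens, 6 ones (place-value notation) → 4×10 + 6 = 46 (decimal)
Expression in decimal: (14 + 41) × 4 - 46
Parentheses first: 14 + 41 = 55
Multiply: 55 × 4 = 220
Subtract: 220 - 46 = 174
174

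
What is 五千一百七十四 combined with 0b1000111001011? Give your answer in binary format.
Convert 五千一百七十四 (Chinese numeral) → 5×1000 + 1×100 + 7×10 + 4 = 5174 (decimal)
Convert 0b1000111001011 (binary) → 4096 + 256 + 128 + 64 + 8 + 2 + 1 = 4555 (decimal)
Compute 5174 + 4555 = 9729
Convert 9729 (decimal) → 9729 = 8192 + 1024 + 512 + 1 → 0b10011000000001 (binary)
0b10011000000001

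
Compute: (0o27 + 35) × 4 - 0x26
Convert 0o27 (octal) → 2×8 + 7 = 23 (decimal)
Convert 0x26 (hexadecimal) → 2×16 + 6 = 38 (decimal)
Expression in decimal: (23 + 35) × 4 - 38
Parentheses first: 23 + 35 = 58
Multiply: 58 × 4 = 232
Subtract: 232 - 38 = 194
194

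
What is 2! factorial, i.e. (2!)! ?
Convert 2! (factorial) → 2 (decimal)
Compute 2! = 2
2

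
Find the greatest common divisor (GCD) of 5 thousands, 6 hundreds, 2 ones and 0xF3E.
Convert 5 thousands, 6 hundreds, 2 ones (place-value notation) → 5×1000 + 6×100 + 2 = 5602 (decimal)
Convert 0xF3E (hexadecimal) → 15×256 + 3×16 + 14 = 3902 (decimal)
Compute gcd(5602, 3902) = 2
2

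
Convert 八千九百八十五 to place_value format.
Convert 八千九百八十五 (Chinese numeral) → 8×1000 + 9×100 + 8×10 + 5 = 8985 (decimal)
Convert 8985 (decimal) → 8985 = 8×1000 + 9×100 + 8×10 + 5 → 8 thousands, 9 hundreds, 8 tens, 5 ones (place-value notation)
8 thousands, 9 hundreds, 8 tens, 5 ones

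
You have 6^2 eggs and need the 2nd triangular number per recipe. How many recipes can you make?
Convert 6^2 (power) → 36 (decimal)
Convert the 2nd triangular number (triangular index) → 2×3/2 = 3 (decimal)
Compute 36 ÷ 3 = 12
12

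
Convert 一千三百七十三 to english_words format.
Convert 一千三百七十三 (Chinese numeral) → 1×1000 + 3×100 + 7×10 + 3 = 1373 (decimal)
Convert 1373 (decimal) → 1373 = 1×1000 + 3×100 + 73 → one thousand three hundred seventy-three (English words)
one thousand three hundred seventy-three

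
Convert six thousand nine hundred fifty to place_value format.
Convert six thousand nine hundred fifty (English words) → 6×1000 + 9×100 + 50 = 6950 (decimal)
Convert 6950 (decimal) → 6950 = 6×1000 + 9×100 + 5×10 → 6 thousands, 9 hundreds, 5 tens (place-value notation)
6 thousands, 9 hundreds, 5 tens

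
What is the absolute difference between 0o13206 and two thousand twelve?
Convert 0o13206 (octal) → 1×4096 + 3×512 + 2×64 + 6 = 5766 (decimal)
Convert two thousand twelve (English words) → 2×1000 + 12 = 2012 (decimal)
Compute |5766 - 2012| = 3754
3754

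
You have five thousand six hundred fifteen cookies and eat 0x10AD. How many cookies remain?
Convert five thousand six hundred fifteen (English words) → 5×1000 + 6×100 + 15 = 5615 (decimal)
Convert 0x10AD (hexadecimal) → 1×4096 + 10×16 + 13 = 4269 (decimal)
Compute 5615 - 4269 = 1346
1346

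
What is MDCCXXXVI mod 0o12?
Convert MDCCXXXVI (Roman numeral) → 1000 + 500 + 100 + 100 + 10 + 10 + 10 + 5 + 1 = 1736 (decimal)
Convert 0o12 (octal) → 1×8 + 2 = 10 (decimal)
Compute 1736 mod 10 = 6
6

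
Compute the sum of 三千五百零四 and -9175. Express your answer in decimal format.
Convert 三千五百零四 (Chinese numeral) → 3×1000 + 5×100 + 4 = 3504 (decimal)
Compute 3504 + -9175 = -5671
-5671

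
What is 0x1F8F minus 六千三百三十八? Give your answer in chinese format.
Convert 0x1F8F (hexadecimal) → 1×4096 + 15×256 + 8×16 + 15 = 8079 (decimal)
Convert 六千三百三十八 (Chinese numeral) → 6×1000 + 3×100 + 3×10 + 8 = 6338 (decimal)
Compute 8079 - 6338 = 1741
Convert 1741 (decimal) → 1741 = 1×1000 + 7×100 + 4×10 + 1 → 一千七百四十一 (Chinese numeral)
一千七百四十一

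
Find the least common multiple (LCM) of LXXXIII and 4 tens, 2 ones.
Convert LXXXIII (Roman numeral) → 50 + 10 + 10 + 10 + 1 + 1 + 1 = 83 (decimal)
Convert 4 tens, 2 ones (place-value notation) → 4×10 + 2 = 42 (decimal)
Compute lcm(83, 42) = 3486
3486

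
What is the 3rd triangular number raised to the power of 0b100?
Convert the 3rd triangular number (triangular index) → 3×4/2 = 6 (decimal)
Convert 0b100 (binary) → 4 (decimal)
Compute 6 ^ 4 = 1296
1296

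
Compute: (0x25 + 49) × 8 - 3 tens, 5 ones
Convert 0x25 (hexadecimal) → 2×16 + 5 = 37 (decimal)
Convert 3 tens, 5 ones (place-value notation) → 3×10 + 5 = 35 (decimal)
Expression in decimal: (37 + 49) × 8 - 35
Parentheses first: 37 + 49 = 86
Multiply: 86 × 8 = 688
Subtract: 688 - 35 = 653
653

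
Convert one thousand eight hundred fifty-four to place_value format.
Convert one thousand eight hundred fifty-four (English words) → 1×1000 + 8×100 + 54 = 1854 (decimal)
Convert 1854 (decimal) → 1854 = 1×1000 + 8×100 + 5×10 + 4 → 1 thousand, 8 hundreds, 5 tens, 4 ones (place-value notation)
1 thousand, 8 hundreds, 5 tens, 4 ones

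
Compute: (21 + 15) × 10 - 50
Parentheses first: 21 + 15 = 36
Multiply: 36 × 10 = 360
Subtract: 360 - 50 = 310
310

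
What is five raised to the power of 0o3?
Convert five (English words) → 5 (decimal)
Convert 0o3 (octal) → 3 (decimal)
Compute 5 ^ 3 = 125
125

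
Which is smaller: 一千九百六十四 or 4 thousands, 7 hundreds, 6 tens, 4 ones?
Convert 一千九百六十四 (Chinese numeral) → 1×1000 + 9×100 + 6×10 + 4 = 1964 (decimal)
Convert 4 thousands, 7 hundreds, 6 tens, 4 ones (place-value notation) → 4×1000 + 7×100 + 6×10 + 4 = 4764 (decimal)
Compare 1964 vs 4764: smaller = 1964
1964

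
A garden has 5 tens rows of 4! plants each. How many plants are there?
Convert 4! (factorial) → 24 (decimal)
Convert 5 tens (place-value notation) → 5×10 = 50 (decimal)
Compute 24 × 50 = 1200
1200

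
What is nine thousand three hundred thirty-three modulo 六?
Convert nine thousand three hundred thirty-three (English words) → 9×1000 + 3×100 + 33 = 9333 (decimal)
Convert 六 (Chinese numeral) → 6 (decimal)
Compute 9333 mod 6 = 3
3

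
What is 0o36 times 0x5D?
Convert 0o36 (octal) → 3×8 + 6 = 30 (decimal)
Convert 0x5D (hexadecimal) → 5×16 + 13 = 93 (decimal)
Compute 30 × 93 = 2790
2790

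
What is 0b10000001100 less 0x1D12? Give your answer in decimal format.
Convert 0b10000001100 (binary) → 1024 + 8 + 4 = 1036 (decimal)
Convert 0x1D12 (hexadecimal) → 1×4096 + 13×256 + 1×16 + 2 = 7442 (decimal)
Compute 1036 - 7442 = -6406
-6406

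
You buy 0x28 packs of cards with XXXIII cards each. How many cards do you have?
Convert XXXIII (Roman numeral) → 10 + 10 + 10 + 1 + 1 + 1 = 33 (decimal)
Convert 0x28 (hexadecimal) → 2×16 + 8 = 40 (decimal)
Compute 33 × 40 = 1320
1320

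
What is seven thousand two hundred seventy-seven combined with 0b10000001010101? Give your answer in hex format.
Convert seven thousand two hundred seventy-seven (English words) → 7×1000 + 2×100 + 77 = 7277 (decimal)
Convert 0b10000001010101 (binary) → 8192 + 64 + 16 + 4 + 1 = 8277 (decimal)
Compute 7277 + 8277 = 15554
Convert 15554 (decimal) → 15554 = 3×4096 + 12×256 + 12×16 + 2 → 0x3CC2 (hexadecimal)
0x3CC2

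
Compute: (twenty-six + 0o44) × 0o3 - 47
Convert twenty-six (English words) → 26 (decimal)
Convert 0o44 (octal) → 4×8 + 4 = 36 (decimal)
Convert 0o3 (octal) → 3 (decimal)
Expression in decimal: (26 + 36) × 3 - 47
Parentheses first: 26 + 36 = 62
Multiply: 62 × 3 = 186
Subtract: 186 - 47 = 139
139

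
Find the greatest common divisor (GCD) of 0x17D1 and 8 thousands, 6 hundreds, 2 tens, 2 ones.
Convert 0x17D1 (hexadecimal) → 1×4096 + 7×256 + 13×16 + 1 = 6097 (decimal)
Convert 8 thousands, 6 hundreds, 2 tens, 2 ones (place-value notation) → 8×1000 + 6×100 + 2×10 + 2 = 8622 (decimal)
Compute gcd(6097, 8622) = 1
1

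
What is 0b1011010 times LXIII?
Convert 0b1011010 (binary) → 64 + 16 + 8 + 2 = 90 (decimal)
Convert LXIII (Roman numeral) → 50 + 10 + 1 + 1 + 1 = 63 (decimal)
Compute 90 × 63 = 5670
5670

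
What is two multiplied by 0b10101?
Convert two (English words) → 2 (decimal)
Convert 0b10101 (binary) → 16 + 4 + 1 = 21 (decimal)
Compute 2 × 21 = 42
42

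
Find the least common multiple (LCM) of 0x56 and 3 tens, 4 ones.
Convert 0x56 (hexadecimal) → 5×16 + 6 = 86 (decimal)
Convert 3 tens, 4 ones (place-value notation) → 3×10 + 4 = 34 (decimal)
Compute lcm(86, 34) = 1462
1462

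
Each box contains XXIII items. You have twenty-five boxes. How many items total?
Convert XXIII (Roman numeral) → 10 + 10 + 1 + 1 + 1 = 23 (decimal)
Convert twenty-five (English words) → 25 (decimal)
Compute 23 × 25 = 575
575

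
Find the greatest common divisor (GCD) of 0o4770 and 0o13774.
Convert 0o4770 (octal) → 4×512 + 7×64 + 7×8 = 2552 (decimal)
Convert 0o13774 (octal) → 1×4096 + 3×512 + 7×64 + 7×8 + 4 = 6140 (decimal)
Compute gcd(2552, 6140) = 4
4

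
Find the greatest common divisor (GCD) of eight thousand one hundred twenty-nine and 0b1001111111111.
Convert eight thousand one hundred twenty-nine (English words) → 8×1000 + 1×100 + 29 = 8129 (decimal)
Convert 0b1001111111111 (binary) → 4096 + 512 + 256 + 128 + 64 + 32 + 16 + 8 + 4 + 2 + 1 = 5119 (decimal)
Compute gcd(8129, 5119) = 1
1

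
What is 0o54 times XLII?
Convert 0o54 (octal) → 5×8 + 4 = 44 (decimal)
Convert XLII (Roman numeral) → 40 + 1 + 1 = 42 (decimal)
Compute 44 × 42 = 1848
1848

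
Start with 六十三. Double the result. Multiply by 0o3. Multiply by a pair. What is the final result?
Convert 六十三 (Chinese numeral) → 6×10 + 3 = 63 (decimal)
Start: 63
63 × 2 = 126
Convert 0o3 (octal) → 3 (decimal)
126 × 3 = 378
Convert a pair (colloquial) → 2 (decimal)
378 × 2 = 756
756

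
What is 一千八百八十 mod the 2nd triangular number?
Convert 一千八百八十 (Chinese numeral) → 1×1000 + 8×100 + 8×10 = 1880 (decimal)
Convert the 2nd triangular number (triangular index) → 2×3/2 = 3 (decimal)
Compute 1880 mod 3 = 2
2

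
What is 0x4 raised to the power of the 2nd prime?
Convert 0x4 (hexadecimal) → 4 (decimal)
Convert the 2nd prime (prime index) → 3 (decimal)
Compute 4 ^ 3 = 64
64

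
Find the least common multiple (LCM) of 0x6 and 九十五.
Convert 0x6 (hexadecimal) → 6 (decimal)
Convert 九十五 (Chinese numeral) → 9×10 + 5 = 95 (decimal)
Compute lcm(6, 95) = 570
570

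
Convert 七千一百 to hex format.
Convert 七千一百 (Chinese numeral) → 7×1000 + 1×100 = 7100 (decimal)
Convert 7100 (decimal) → 7100 = 1×4096 + 11×256 + 11×16 + 12 → 0x1BBC (hexadecimal)
0x1BBC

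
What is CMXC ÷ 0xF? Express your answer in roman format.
Convert CMXC (Roman numeral) → 900 + 90 = 990 (decimal)
Convert 0xF (hexadecimal) → 15 (decimal)
Compute 990 ÷ 15 = 66
Convert 66 (decimal) → 66 = 50 + 10 + 5 + 1 → LXVI (Roman numeral)
LXVI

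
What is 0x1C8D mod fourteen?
Convert 0x1C8D (hexadecimal) → 1×4096 + 12×256 + 8×16 + 13 = 7309 (decimal)
Convert fourteen (English words) → 14 (decimal)
Compute 7309 mod 14 = 1
1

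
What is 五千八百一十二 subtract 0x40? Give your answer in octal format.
Convert 五千八百一十二 (Chinese numeral) → 5×1000 + 8×100 + 1×10 + 2 = 5812 (decimal)
Convert 0x40 (hexadecimal) → 4×16 = 64 (decimal)
Compute 5812 - 64 = 5748
Convert 5748 (decimal) → 5748 = 1×4096 + 3×512 + 1×64 + 6×8 + 4 → 0o13164 (octal)
0o13164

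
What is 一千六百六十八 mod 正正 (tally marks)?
Convert 一千六百六十八 (Chinese numeral) → 1×1000 + 6×100 + 6×10 + 8 = 1668 (decimal)
Convert 正正 (tally marks) → 5 + 5 = 10 (decimal)
Compute 1668 mod 10 = 8
8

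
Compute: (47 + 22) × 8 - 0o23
Convert 0o23 (octal) → 2×8 + 3 = 19 (decimal)
Expression in decimal: (47 + 22) × 8 - 19
Parentheses first: 47 + 22 = 69
Multiply: 69 × 8 = 552
Subtract: 552 - 19 = 533
533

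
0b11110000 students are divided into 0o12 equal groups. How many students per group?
Convert 0b11110000 (binary) → 128 + 64 + 32 + 16 = 240 (decimal)
Convert 0o12 (octal) → 1×8 + 2 = 10 (decimal)
Compute 240 ÷ 10 = 24
24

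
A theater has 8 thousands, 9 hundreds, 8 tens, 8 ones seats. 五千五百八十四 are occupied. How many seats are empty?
Convert 8 thousands, 9 hundreds, 8 tens, 8 ones (place-value notation) → 8×1000 + 9×100 + 8×10 + 8 = 8988 (decimal)
Convert 五千五百八十四 (Chinese numeral) → 5×1000 + 5×100 + 8×10 + 4 = 5584 (decimal)
Compute 8988 - 5584 = 3404
3404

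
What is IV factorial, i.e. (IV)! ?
Convert IV (Roman numeral) → 4 (decimal)
Compute 4! = 24
24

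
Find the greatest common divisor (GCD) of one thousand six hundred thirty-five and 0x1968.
Convert one thousand six hundred thirty-five (English words) → 1×1000 + 6×100 + 35 = 1635 (decimal)
Convert 0x1968 (hexadecimal) → 1×4096 + 9×256 + 6×16 + 8 = 6504 (decimal)
Compute gcd(1635, 6504) = 3
3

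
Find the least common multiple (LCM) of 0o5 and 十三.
Convert 0o5 (octal) → 5 (decimal)
Convert 十三 (Chinese numeral) → 1×10 + 3 = 13 (decimal)
Compute lcm(5, 13) = 65
65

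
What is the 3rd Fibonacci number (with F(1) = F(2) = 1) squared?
The 3rd Fibonacci number (with F(1) = F(2) = 1): 1, 1, 2 → 2
Compute 2² = 2 × 2 = 4
4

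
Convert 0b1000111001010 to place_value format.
Convert 0b1000111001010 (binary) → 4096 + 256 + 128 + 64 + 8 + 2 = 4554 (decimal)
Convert 4554 (decimal) → 4554 = 4×1000 + 5×100 + 5×10 + 4 → 4 thousands, 5 hundreds, 5 tens, 4 ones (place-value notation)
4 thousands, 5 hundreds, 5 tens, 4 ones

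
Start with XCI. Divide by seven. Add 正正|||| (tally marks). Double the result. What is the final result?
Convert XCI (Roman numeral) → 90 + 1 = 91 (decimal)
Start: 91
Convert seven (English words) → 7 (decimal)
91 ÷ 7 = 13
Convert 正正|||| (tally marks) → 5 + 5 + 4 = 14 (decimal)
13 + 14 = 27
27 × 2 = 54
54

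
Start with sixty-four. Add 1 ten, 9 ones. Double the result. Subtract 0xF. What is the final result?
Convert sixty-four (English words) → 64 (decimal)
Start: 64
Convert 1 ten, 9 ones (place-value notation) → 1×10 + 9 = 19 (decimal)
64 + 19 = 83
83 × 2 = 166
Convert 0xF (hexadecimal) → 15 (decimal)
166 - 15 = 151
151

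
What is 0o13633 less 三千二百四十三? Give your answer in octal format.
Convert 0o13633 (octal) → 1×4096 + 3×512 + 6×64 + 3×8 + 3 = 6043 (decimal)
Convert 三千二百四十三 (Chinese numeral) → 3×1000 + 2×100 + 4×10 + 3 = 3243 (decimal)
Compute 6043 - 3243 = 2800
Convert 2800 (decimal) → 2800 = 5×512 + 3×64 + 6×8 → 0o5360 (octal)
0o5360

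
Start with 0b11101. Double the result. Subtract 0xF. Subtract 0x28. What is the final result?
Convert 0b11101 (binary) → 16 + 8 + 4 + 1 = 29 (decimal)
Start: 29
29 × 2 = 58
Convert 0xF (hexadecimal) → 15 (decimal)
58 - 15 = 43
Convert 0x28 (hexadecimal) → 2×16 + 8 = 40 (decimal)
43 - 40 = 3
3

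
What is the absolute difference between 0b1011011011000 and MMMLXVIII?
Convert 0b1011011011000 (binary) → 4096 + 1024 + 512 + 128 + 64 + 16 + 8 = 5848 (decimal)
Convert MMMLXVIII (Roman numeral) → 1000 + 1000 + 1000 + 50 + 10 + 5 + 1 + 1 + 1 = 3068 (decimal)
Compute |5848 - 3068| = 2780
2780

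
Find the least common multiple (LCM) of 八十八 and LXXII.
Convert 八十八 (Chinese numeral) → 8×10 + 8 = 88 (decimal)
Convert LXXII (Roman numeral) → 50 + 10 + 10 + 1 + 1 = 72 (decimal)
Compute lcm(88, 72) = 792
792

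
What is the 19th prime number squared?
The 19th prime number = 67
Compute 67² = 67 × 67 = 4489
4489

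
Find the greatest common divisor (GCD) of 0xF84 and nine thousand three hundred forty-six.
Convert 0xF84 (hexadecimal) → 15×256 + 8×16 + 4 = 3972 (decimal)
Convert nine thousand three hundred forty-six (English words) → 9×1000 + 3×100 + 46 = 9346 (decimal)
Compute gcd(3972, 9346) = 2
2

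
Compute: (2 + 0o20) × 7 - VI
Convert 0o20 (octal) → 2×8 = 16 (decimal)
Convert VI (Roman numeral) → 5 + 1 = 6 (decimal)
Expression in decimal: (2 + 16) × 7 - 6
Parentheses first: 2 + 16 = 18
Multiply: 18 × 7 = 126
Subtract: 126 - 6 = 120
120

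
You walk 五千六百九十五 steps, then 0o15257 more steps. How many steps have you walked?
Convert 五千六百九十五 (Chinese numeral) → 5×1000 + 6×100 + 9×10 + 5 = 5695 (decimal)
Convert 0o15257 (octal) → 1×4096 + 5×512 + 2×64 + 5×8 + 7 = 6831 (decimal)
Compute 5695 + 6831 = 12526
12526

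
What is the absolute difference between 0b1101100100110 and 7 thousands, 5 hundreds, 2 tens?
Convert 0b1101100100110 (binary) → 4096 + 2048 + 512 + 256 + 32 + 4 + 2 = 6950 (decimal)
Convert 7 thousands, 5 hundreds, 2 tens (place-value notation) → 7×1000 + 5×100 + 2×10 = 7520 (decimal)
Compute |6950 - 7520| = 570
570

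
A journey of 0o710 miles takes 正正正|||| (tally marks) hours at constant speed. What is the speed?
Convert 0o710 (octal) → 7×64 + 1×8 = 456 (decimal)
Convert 正正正|||| (tally marks) → 5 + 5 + 5 + 4 = 19 (decimal)
Compute 456 ÷ 19 = 24
24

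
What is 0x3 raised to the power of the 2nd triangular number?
Convert 0x3 (hexadecimal) → 3 (decimal)
Convert the 2nd triangular number (triangular index) → 2×3/2 = 3 (decimal)
Compute 3 ^ 3 = 27
27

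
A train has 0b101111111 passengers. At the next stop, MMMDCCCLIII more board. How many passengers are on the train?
Convert 0b101111111 (binary) → 256 + 64 + 32 + 16 + 8 + 4 + 2 + 1 = 383 (decimal)
Convert MMMDCCCLIII (Roman numeral) → 1000 + 1000 + 1000 + 500 + 100 + 100 + 100 + 50 + 1 + 1 + 1 = 3853 (decimal)
Compute 383 + 3853 = 4236
4236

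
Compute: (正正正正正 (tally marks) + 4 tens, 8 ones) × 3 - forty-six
Convert 正正正正正 (tally marks) → 5 + 5 + 5 + 5 + 5 = 25 (decimal)
Convert 4 tens, 8 ones (place-value notation) → 4×10 + 8 = 48 (decimal)
Convert forty-six (English words) → 46 (decimal)
Expression in decimal: (25 + 48) × 3 - 46
Parentheses first: 25 + 48 = 73
Multiply: 73 × 3 = 219
Subtract: 219 - 46 = 173
173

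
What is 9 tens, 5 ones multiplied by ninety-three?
Convert 9 tens, 5 ones (place-value notation) → 9×10 + 5 = 95 (decimal)
Convert ninety-three (English words) → 93 (decimal)
Compute 95 × 93 = 8835
8835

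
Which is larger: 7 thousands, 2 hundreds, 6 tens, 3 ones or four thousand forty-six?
Convert 7 thousands, 2 hundreds, 6 tens, 3 ones (place-value notation) → 7×1000 + 2×100 + 6×10 + 3 = 7263 (decimal)
Convert four thousand forty-six (English words) → 4×1000 + 46 = 4046 (decimal)
Compare 7263 vs 4046: larger = 7263
7263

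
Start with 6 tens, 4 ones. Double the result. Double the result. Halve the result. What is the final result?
Convert 6 tens, 4 ones (place-value notation) → 6×10 + 4 = 64 (decimal)
Start: 64
64 × 2 = 128
128 × 2 = 256
256 ÷ 2 = 128
128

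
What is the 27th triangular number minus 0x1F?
The 27th triangular number = 27×28/2 = 378
Convert 0x1F (hexadecimal) → 1×16 + 15 = 31 (decimal)
Compute 378 - 31 = 347
347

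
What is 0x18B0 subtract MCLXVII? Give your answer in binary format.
Convert 0x18B0 (hexadecimal) → 1×4096 + 8×256 + 11×16 = 6320 (decimal)
Convert MCLXVII (Roman numeral) → 1000 + 100 + 50 + 10 + 5 + 1 + 1 = 1167 (decimal)
Compute 6320 - 1167 = 5153
Convert 5153 (decimal) → 5153 = 4096 + 1024 + 32 + 1 → 0b1010000100001 (binary)
0b1010000100001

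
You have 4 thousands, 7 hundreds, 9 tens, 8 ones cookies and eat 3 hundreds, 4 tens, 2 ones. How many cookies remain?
Convert 4 thousands, 7 hundreds, 9 tens, 8 ones (place-value notation) → 4×1000 + 7×100 + 9×10 + 8 = 4798 (decimal)
Convert 3 hundreds, 4 tens, 2 ones (place-value notation) → 3×100 + 4×10 + 2 = 342 (decimal)
Compute 4798 - 342 = 4456
4456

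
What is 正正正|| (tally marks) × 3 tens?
Convert 正正正|| (tally marks) → 5 + 5 + 5 + 2 = 17 (decimal)
Convert 3 tens (place-value notation) → 3×10 = 30 (decimal)
Compute 17 × 30 = 510
510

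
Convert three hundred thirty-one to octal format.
Convert three hundred thirty-one (English words) → 3×100 + 31 = 331 (decimal)
Convert 331 (decimal) → 331 = 5×64 + 1×8 + 3 → 0o513 (octal)
0o513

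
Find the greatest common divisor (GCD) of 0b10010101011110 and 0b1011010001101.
Convert 0b10010101011110 (binary) → 8192 + 1024 + 256 + 64 + 16 + 8 + 4 + 2 = 9566 (decimal)
Convert 0b1011010001101 (binary) → 4096 + 1024 + 512 + 128 + 8 + 4 + 1 = 5773 (decimal)
Compute gcd(9566, 5773) = 1
1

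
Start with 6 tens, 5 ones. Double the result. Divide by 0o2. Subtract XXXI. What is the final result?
Convert 6 tens, 5 ones (place-value notation) → 6×10 + 5 = 65 (decimal)
Start: 65
65 × 2 = 130
Convert 0o2 (octal) → 2 (decimal)
130 ÷ 2 = 65
Convert XXXI (Roman numeral) → 10 + 10 + 10 + 1 = 31 (decimal)
65 - 31 = 34
34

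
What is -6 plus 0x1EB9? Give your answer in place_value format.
Convert 0x1EB9 (hexadecimal) → 1×4096 + 14×256 + 11×16 + 9 = 7865 (decimal)
Compute -6 + 7865 = 7859
Convert 7859 (decimal) → 7859 = 7×1000 + 8×100 + 5×10 + 9 → 7 thousands, 8 hundreds, 5 tens, 9 ones (place-value notation)
7 thousands, 8 hundreds, 5 tens, 9 ones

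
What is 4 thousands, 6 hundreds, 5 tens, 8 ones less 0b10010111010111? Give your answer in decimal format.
Convert 4 thousands, 6 hundreds, 5 tens, 8 ones (place-value notation) → 4×1000 + 6×100 + 5×10 + 8 = 4658 (decimal)
Convert 0b10010111010111 (binary) → 8192 + 1024 + 256 + 128 + 64 + 16 + 4 + 2 + 1 = 9687 (decimal)
Compute 4658 - 9687 = -5029
-5029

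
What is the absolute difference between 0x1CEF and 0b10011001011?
Convert 0x1CEF (hexadecimal) → 1×4096 + 12×256 + 14×16 + 15 = 7407 (decimal)
Convert 0b10011001011 (binary) → 1024 + 128 + 64 + 8 + 2 + 1 = 1227 (decimal)
Compute |7407 - 1227| = 6180
6180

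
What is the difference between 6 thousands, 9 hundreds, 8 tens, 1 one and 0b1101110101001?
Convert 6 thousands, 9 hundreds, 8 tens, 1 one (place-value notation) → 6×1000 + 9×100 + 8×10 + 1 = 6981 (decimal)
Convert 0b1101110101001 (binary) → 4096 + 2048 + 512 + 256 + 128 + 32 + 8 + 1 = 7081 (decimal)
Difference: |6981 - 7081| = 100
100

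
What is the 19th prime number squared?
The 19th prime number = 67
Compute 67² = 67 × 67 = 4489
4489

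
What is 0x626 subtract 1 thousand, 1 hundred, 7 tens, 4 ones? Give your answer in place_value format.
Convert 0x626 (hexadecimal) → 6×256 + 2×16 + 6 = 1574 (decimal)
Convert 1 thousand, 1 hundred, 7 tens, 4 ones (place-value notation) → 1×1000 + 1×100 + 7×10 + 4 = 1174 (decimal)
Compute 1574 - 1174 = 400
Convert 400 (decimal) → 400 = 4×100 → 4 hundreds (place-value notation)
4 hundreds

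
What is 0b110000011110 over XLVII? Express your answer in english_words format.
Convert 0b110000011110 (binary) → 2048 + 1024 + 16 + 8 + 4 + 2 = 3102 (decimal)
Convert XLVII (Roman numeral) → 40 + 5 + 1 + 1 = 47 (decimal)
Compute 3102 ÷ 47 = 66
Convert 66 (decimal) → sixty-six (English words)
sixty-six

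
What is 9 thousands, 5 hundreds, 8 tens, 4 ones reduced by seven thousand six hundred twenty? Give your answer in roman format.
Convert 9 thousands, 5 hundreds, 8 tens, 4 ones (place-value notation) → 9×1000 + 5×100 + 8×10 + 4 = 9584 (decimal)
Convert seven thousand six hundred twenty (English words) → 7×1000 + 6×100 + 20 = 7620 (decimal)
Compute 9584 - 7620 = 1964
Convert 1964 (decimal) → 1964 = 1000 + 900 + 50 + 10 + 4 → MCMLXIV (Roman numeral)
MCMLXIV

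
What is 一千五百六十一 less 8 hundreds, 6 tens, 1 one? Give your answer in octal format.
Convert 一千五百六十一 (Chinese numeral) → 1×1000 + 5×100 + 6×10 + 1 = 1561 (decimal)
Convert 8 hundreds, 6 tens, 1 one (place-value notation) → 8×100 + 6×10 + 1 = 861 (decimal)
Compute 1561 - 861 = 700
Convert 700 (decimal) → 700 = 1×512 + 2×64 + 7×8 + 4 → 0o1274 (octal)
0o1274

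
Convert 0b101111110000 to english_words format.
Convert 0b101111110000 (binary) → 2048 + 512 + 256 + 128 + 64 + 32 + 16 = 3056 (decimal)
Convert 3056 (decimal) → 3056 = 3×1000 + 56 → three thousand fifty-six (English words)
three thousand fifty-six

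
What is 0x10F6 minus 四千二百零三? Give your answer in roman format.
Convert 0x10F6 (hexadecimal) → 1×4096 + 15×16 + 6 = 4342 (decimal)
Convert 四千二百零三 (Chinese numeral) → 4×1000 + 2×100 + 3 = 4203 (decimal)
Compute 4342 - 4203 = 139
Convert 139 (decimal) → 139 = 100 + 10 + 10 + 10 + 9 → CXXXIX (Roman numeral)
CXXXIX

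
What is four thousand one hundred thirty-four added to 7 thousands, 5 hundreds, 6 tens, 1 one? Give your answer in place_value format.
Convert four thousand one hundred thirty-four (English words) → 4×1000 + 1×100 + 34 = 4134 (decimal)
Convert 7 thousands, 5 hundreds, 6 tens, 1 one (place-value notation) → 7×1000 + 5×100 + 6×10 + 1 = 7561 (decimal)
Compute 4134 + 7561 = 11695
Convert 11695 (decimal) → 11695 = 11×1000 + 6×100 + 9×10 + 5 → 11 thousands, 6 hundreds, 9 tens, 5 ones (place-value notation)
11 thousands, 6 hundreds, 9 tens, 5 ones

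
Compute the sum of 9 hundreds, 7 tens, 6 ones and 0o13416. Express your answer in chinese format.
Convert 9 hundreds, 7 tens, 6 ones (place-value notation) → 9×100 + 7×10 + 6 = 976 (decimal)
Convert 0o13416 (octal) → 1×4096 + 3×512 + 4×64 + 1×8 + 6 = 5902 (decimal)
Compute 976 + 5902 = 6878
Convert 6878 (decimal) → 6878 = 6×1000 + 8×100 + 7×10 + 8 → 六千八百七十八 (Chinese numeral)
六千八百七十八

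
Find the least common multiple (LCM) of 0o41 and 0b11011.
Convert 0o41 (octal) → 4×8 + 1 = 33 (decimal)
Convert 0b11011 (binary) → 16 + 8 + 2 + 1 = 27 (decimal)
Compute lcm(33, 27) = 297
297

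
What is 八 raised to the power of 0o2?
Convert 八 (Chinese numeral) → 8 (decimal)
Convert 0o2 (octal) → 2 (decimal)
Compute 8 ^ 2 = 64
64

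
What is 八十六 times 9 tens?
Convert 八十六 (Chinese numeral) → 8×10 + 6 = 86 (decimal)
Convert 9 tens (place-value notation) → 9×10 = 90 (decimal)
Compute 86 × 90 = 7740
7740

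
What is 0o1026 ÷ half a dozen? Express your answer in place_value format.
Convert 0o1026 (octal) → 1×512 + 2×8 + 6 = 534 (decimal)
Convert half a dozen (colloquial) → 6 (decimal)
Compute 534 ÷ 6 = 89
Convert 89 (decimal) → 89 = 8×10 + 9 → 8 tens, 9 ones (place-value notation)
8 tens, 9 ones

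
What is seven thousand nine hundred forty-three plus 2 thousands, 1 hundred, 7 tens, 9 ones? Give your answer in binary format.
Convert seven thousand nine hundred forty-three (English words) → 7×1000 + 9×100 + 43 = 7943 (decimal)
Convert 2 thousands, 1 hundred, 7 tens, 9 ones (place-value notation) → 2×1000 + 1×100 + 7×10 + 9 = 2179 (decimal)
Compute 7943 + 2179 = 10122
Convert 10122 (decimal) → 10122 = 8192 + 1024 + 512 + 256 + 128 + 8 + 2 → 0b10011110001010 (binary)
0b10011110001010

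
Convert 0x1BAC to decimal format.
Convert 0x1BAC (hexadecimal) → 1×4096 + 11×256 + 10×16 + 12 = 7084 (decimal)
7084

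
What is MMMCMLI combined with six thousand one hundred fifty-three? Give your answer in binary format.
Convert MMMCMLI (Roman numeral) → 1000 + 1000 + 1000 + 900 + 50 + 1 = 3951 (decimal)
Convert six thousand one hundred fifty-three (English words) → 6×1000 + 1×100 + 53 = 6153 (decimal)
Compute 3951 + 6153 = 10104
Convert 10104 (decimal) → 10104 = 8192 + 1024 + 512 + 256 + 64 + 32 + 16 + 8 → 0b10011101111000 (binary)
0b10011101111000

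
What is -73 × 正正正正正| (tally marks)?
Convert 正正正正正| (tally marks) → 5 + 5 + 5 + 5 + 5 + 1 = 26 (decimal)
Compute -73 × 26 = -1898
-1898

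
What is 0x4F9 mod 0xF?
Convert 0x4F9 (hexadecimal) → 4×256 + 15×16 + 9 = 1273 (decimal)
Convert 0xF (hexadecimal) → 15 (decimal)
Compute 1273 mod 15 = 13
13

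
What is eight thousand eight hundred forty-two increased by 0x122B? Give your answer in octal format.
Convert eight thousand eight hundred forty-two (English words) → 8×1000 + 8×100 + 42 = 8842 (decimal)
Convert 0x122B (hexadecimal) → 1×4096 + 2×256 + 2×16 + 11 = 4651 (decimal)
Compute 8842 + 4651 = 13493
Convert 13493 (decimal) → 13493 = 3×4096 + 2×512 + 2×64 + 6×8 + 5 → 0o32265 (octal)
0o32265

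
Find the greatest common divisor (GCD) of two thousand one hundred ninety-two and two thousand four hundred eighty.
Convert two thousand one hundred ninety-two (English words) → 2×1000 + 1×100 + 92 = 2192 (decimal)
Convert two thousand four hundred eighty (English words) → 2×1000 + 4×100 + 80 = 2480 (decimal)
Compute gcd(2192, 2480) = 16
16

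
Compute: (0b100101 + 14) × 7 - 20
Convert 0b100101 (binary) → 32 + 4 + 1 = 37 (decimal)
Expression in decimal: (37 + 14) × 7 - 20
Parentheses first: 37 + 14 = 51
Multiply: 51 × 7 = 357
Subtract: 357 - 20 = 337
337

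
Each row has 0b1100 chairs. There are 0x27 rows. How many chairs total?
Convert 0b1100 (binary) → 8 + 4 = 12 (decimal)
Convert 0x27 (hexadecimal) → 2×16 + 7 = 39 (decimal)
Compute 12 × 39 = 468
468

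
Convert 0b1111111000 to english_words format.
Convert 0b1111111000 (binary) → 512 + 256 + 128 + 64 + 32 + 16 + 8 = 1016 (decimal)
Convert 1016 (decimal) → 1016 = 1×1000 + 16 → one thousand sixteen (English words)
one thousand sixteen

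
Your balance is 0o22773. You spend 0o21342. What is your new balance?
Convert 0o22773 (octal) → 2×4096 + 2×512 + 7×64 + 7×8 + 3 = 9723 (decimal)
Convert 0o21342 (octal) → 2×4096 + 1×512 + 3×64 + 4×8 + 2 = 8930 (decimal)
Compute 9723 - 8930 = 793
793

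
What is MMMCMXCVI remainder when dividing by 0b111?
Convert MMMCMXCVI (Roman numeral) → 1000 + 1000 + 1000 + 900 + 90 + 5 + 1 = 3996 (decimal)
Convert 0b111 (binary) → 4 + 2 + 1 = 7 (decimal)
Compute 3996 mod 7 = 6
6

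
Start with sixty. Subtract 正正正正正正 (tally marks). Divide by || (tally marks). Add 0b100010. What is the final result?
Convert sixty (English words) → 60 (decimal)
Start: 60
Convert 正正正正正正 (tally marks) → 5 + 5 + 5 + 5 + 5 + 5 = 30 (decimal)
60 - 30 = 30
Convert || (tally marks) → 2 (decimal)
30 ÷ 2 = 15
Convert 0b100010 (binary) → 32 + 2 = 34 (decimal)
15 + 34 = 49
49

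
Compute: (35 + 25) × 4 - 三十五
Convert 三十五 (Chinese numeral) → 3×10 + 5 = 35 (decimal)
Expression in decimal: (35 + 25) × 4 - 35
Parentheses first: 35 + 25 = 60
Multiply: 60 × 4 = 240
Subtract: 240 - 35 = 205
205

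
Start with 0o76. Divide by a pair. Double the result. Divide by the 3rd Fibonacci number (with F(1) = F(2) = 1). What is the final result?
Convert 0o76 (octal) → 7×8 + 6 = 62 (decimal)
Start: 62
Convert a pair (colloquial) → 2 (decimal)
62 ÷ 2 = 31
31 × 2 = 62
Convert the 3rd Fibonacci number (with F(1) = F(2) = 1) (Fibonacci index) → 1, 1, 2 → 2 (decimal)
62 ÷ 2 = 31
31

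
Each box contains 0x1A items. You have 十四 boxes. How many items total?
Convert 0x1A (hexadecimal) → 1×16 + 10 = 26 (decimal)
Convert 十四 (Chinese numeral) → 1×10 + 4 = 14 (decimal)
Compute 26 × 14 = 364
364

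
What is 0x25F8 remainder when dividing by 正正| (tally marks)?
Convert 0x25F8 (hexadecimal) → 2×4096 + 5×256 + 15×16 + 8 = 9720 (decimal)
Convert 正正| (tally marks) → 5 + 5 + 1 = 11 (decimal)
Compute 9720 mod 11 = 7
7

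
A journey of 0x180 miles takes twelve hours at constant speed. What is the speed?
Convert 0x180 (hexadecimal) → 1×256 + 8×16 = 384 (decimal)
Convert twelve (English words) → 12 (decimal)
Compute 384 ÷ 12 = 32
32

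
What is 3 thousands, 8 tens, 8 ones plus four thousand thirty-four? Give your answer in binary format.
Convert 3 thousands, 8 tens, 8 ones (place-value notation) → 3×1000 + 8×10 + 8 = 3088 (decimal)
Convert four thousand thirty-four (English words) → 4×1000 + 34 = 4034 (decimal)
Compute 3088 + 4034 = 7122
Convert 7122 (decimal) → 7122 = 4096 + 2048 + 512 + 256 + 128 + 64 + 16 + 2 → 0b1101111010010 (binary)
0b1101111010010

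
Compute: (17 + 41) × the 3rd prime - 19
Convert the 3rd prime (prime index) → 5 (decimal)
Expression in decimal: (17 + 41) × 5 - 19
Parentheses first: 17 + 41 = 58
Multiply: 58 × 5 = 290
Subtract: 290 - 19 = 271
271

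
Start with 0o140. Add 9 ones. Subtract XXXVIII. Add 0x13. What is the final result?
Convert 0o140 (octal) → 1×64 + 4×8 = 96 (decimal)
Start: 96
Convert 9 ones (place-value notation) → 9 (decimal)
96 + 9 = 105
Convert XXXVIII (Roman numeral) → 10 + 10 + 10 + 5 + 1 + 1 + 1 = 38 (decimal)
105 - 38 = 67
Convert 0x13 (hexadecimal) → 1×16 + 3 = 19 (decimal)
67 + 19 = 86
86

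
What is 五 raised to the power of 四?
Convert 五 (Chinese numeral) → 5 (decimal)
Convert 四 (Chinese numeral) → 4 (decimal)
Compute 5 ^ 4 = 625
625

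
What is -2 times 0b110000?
Convert 0b110000 (binary) → 32 + 16 = 48 (decimal)
Compute -2 × 48 = -96
-96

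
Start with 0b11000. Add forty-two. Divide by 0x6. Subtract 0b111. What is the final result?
Convert 0b11000 (binary) → 16 + 8 = 24 (decimal)
Start: 24
Convert forty-two (English words) → 42 (decimal)
24 + 42 = 66
Convert 0x6 (hexadecimal) → 6 (decimal)
66 ÷ 6 = 11
Convert 0b111 (binary) → 4 + 2 + 1 = 7 (decimal)
11 - 7 = 4
4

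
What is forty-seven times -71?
Convert forty-seven (English words) → 47 (decimal)
Compute 47 × -71 = -3337
-3337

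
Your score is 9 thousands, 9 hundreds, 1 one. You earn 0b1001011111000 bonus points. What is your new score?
Convert 9 thousands, 9 hundreds, 1 one (place-value notation) → 9×1000 + 9×100 + 1 = 9901 (decimal)
Convert 0b1001011111000 (binary) → 4096 + 512 + 128 + 64 + 32 + 16 + 8 = 4856 (decimal)
Compute 9901 + 4856 = 14757
14757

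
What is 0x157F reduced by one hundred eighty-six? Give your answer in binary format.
Convert 0x157F (hexadecimal) → 1×4096 + 5×256 + 7×16 + 15 = 5503 (decimal)
Convert one hundred eighty-six (English words) → 1×100 + 86 = 186 (decimal)
Compute 5503 - 186 = 5317
Convert 5317 (decimal) → 5317 = 4096 + 1024 + 128 + 64 + 4 + 1 → 0b1010011000101 (binary)
0b1010011000101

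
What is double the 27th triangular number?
The 27th triangular number = 27×28/2 = 378
Compute 378 × 2 = 756
756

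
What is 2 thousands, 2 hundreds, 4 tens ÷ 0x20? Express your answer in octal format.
Convert 2 thousands, 2 hundreds, 4 tens (place-value notation) → 2×1000 + 2×100 + 4×10 = 2240 (decimal)
Convert 0x20 (hexadecimal) → 2×16 = 32 (decimal)
Compute 2240 ÷ 32 = 70
Convert 70 (decimal) → 70 = 1×64 + 6 → 0o106 (octal)
0o106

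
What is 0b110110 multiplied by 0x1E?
Convert 0b110110 (binary) → 32 + 16 + 4 + 2 = 54 (decimal)
Convert 0x1E (hexadecimal) → 1×16 + 14 = 30 (decimal)
Compute 54 × 30 = 1620
1620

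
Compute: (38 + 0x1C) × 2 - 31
Convert 0x1C (hexadecimal) → 1×16 + 12 = 28 (decimal)
Expression in decimal: (38 + 28) × 2 - 31
Parentheses first: 38 + 28 = 66
Multiply: 66 × 2 = 132
Subtract: 132 - 31 = 101
101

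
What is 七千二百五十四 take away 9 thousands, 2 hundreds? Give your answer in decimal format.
Convert 七千二百五十四 (Chinese numeral) → 7×1000 + 2×100 + 5×10 + 4 = 7254 (decimal)
Convert 9 thousands, 2 hundreds (place-value notation) → 9×1000 + 2×100 = 9200 (decimal)
Compute 7254 - 9200 = -1946
-1946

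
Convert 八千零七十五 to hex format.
Convert 八千零七十五 (Chinese numeral) → 8×1000 + 7×10 + 5 = 8075 (decimal)
Convert 8075 (decimal) → 8075 = 1×4096 + 15×256 + 8×16 + 11 → 0x1F8B (hexadecimal)
0x1F8B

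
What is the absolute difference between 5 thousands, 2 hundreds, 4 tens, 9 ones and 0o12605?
Convert 5 thousands, 2 hundreds, 4 tens, 9 ones (place-value notation) → 5×1000 + 2×100 + 4×10 + 9 = 5249 (decimal)
Convert 0o12605 (octal) → 1×4096 + 2×512 + 6×64 + 5 = 5509 (decimal)
Compute |5249 - 5509| = 260
260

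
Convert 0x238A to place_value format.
Convert 0x238A (hexadecimal) → 2×4096 + 3×256 + 8×16 + 10 = 9098 (decimal)
Convert 9098 (decimal) → 9098 = 9×1000 + 9×10 + 8 → 9 thousands, 9 tens, 8 ones (place-value notation)
9 thousands, 9 tens, 8 ones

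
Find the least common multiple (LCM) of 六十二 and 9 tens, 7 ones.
Convert 六十二 (Chinese numeral) → 6×10 + 2 = 62 (decimal)
Convert 9 tens, 7 ones (place-value notation) → 9×10 + 7 = 97 (decimal)
Compute lcm(62, 97) = 6014
6014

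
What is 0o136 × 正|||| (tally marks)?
Convert 0o136 (octal) → 1×64 + 3×8 + 6 = 94 (decimal)
Convert 正|||| (tally marks) → 5 + 4 = 9 (decimal)
Compute 94 × 9 = 846
846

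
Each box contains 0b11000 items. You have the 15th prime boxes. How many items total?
Convert 0b11000 (binary) → 16 + 8 = 24 (decimal)
Convert the 15th prime (prime index) → 47 (decimal)
Compute 24 × 47 = 1128
1128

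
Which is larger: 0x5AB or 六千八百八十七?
Convert 0x5AB (hexadecimal) → 5×256 + 10×16 + 11 = 1451 (decimal)
Convert 六千八百八十七 (Chinese numeral) → 6×1000 + 8×100 + 8×10 + 7 = 6887 (decimal)
Compare 1451 vs 6887: larger = 6887
6887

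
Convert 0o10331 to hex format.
Convert 0o10331 (octal) → 1×4096 + 3×64 + 3×8 + 1 = 4313 (decimal)
Convert 4313 (decimal) → 4313 = 1×4096 + 13×16 + 9 → 0x10D9 (hexadecimal)
0x10D9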